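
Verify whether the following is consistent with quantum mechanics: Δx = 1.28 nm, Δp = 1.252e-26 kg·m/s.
No, it violates the uncertainty principle (impossible measurement).

Calculate the product ΔxΔp:
ΔxΔp = (1.280e-09 m) × (1.252e-26 kg·m/s)
ΔxΔp = 1.603e-35 J·s

Compare to the minimum allowed value ℏ/2:
ℏ/2 = 5.273e-35 J·s

Since ΔxΔp = 1.603e-35 J·s < 5.273e-35 J·s = ℏ/2,
the measurement violates the uncertainty principle.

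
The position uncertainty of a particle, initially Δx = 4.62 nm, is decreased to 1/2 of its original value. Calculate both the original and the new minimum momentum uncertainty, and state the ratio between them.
Original Δp_min = 1.141 × 10^-26 kg·m/s; new Δp'_min = 2.283 × 10^-26 kg·m/s; ratio Δp'_min/Δp_min = 2.

From the uncertainty principle ΔxΔp ≥ ℏ/2, the minimum momentum uncertainty is Δp_min = ℏ/(2Δx).

Original (Δx = 4.62 nm = 4.620e-09 m):
Δp_min = (1.055e-34 J·s)/(2 × 4.620e-09 m) = 1.141e-26 kg·m/s

When Δx → (1/2)Δx:
Δp'_min = ℏ/(2 × (1/2)Δx) = 2 × ℏ/(2Δx) = 2 × Δp_min
Δp'_min = 2 × 1.141e-26 kg·m/s = 2.283e-26 kg·m/s

Since Δp_min ∝ 1/Δx, when Δx is decreased to 1/2 of its original value, Δp_min increases to 2 times its original value.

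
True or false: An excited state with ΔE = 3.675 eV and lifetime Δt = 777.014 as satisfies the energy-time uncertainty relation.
Yes, it satisfies the uncertainty relation.

Calculate the product ΔEΔt:
ΔE = 3.675 eV = 5.888e-19 J
ΔEΔt = (5.888e-19 J) × (7.770e-16 s)
ΔEΔt = 4.575e-34 J·s

Compare to the minimum allowed value ℏ/2:
ℏ/2 = 5.273e-35 J·s

Since ΔEΔt = 4.575e-34 J·s ≥ 5.273e-35 J·s = ℏ/2,
this satisfies the uncertainty relation.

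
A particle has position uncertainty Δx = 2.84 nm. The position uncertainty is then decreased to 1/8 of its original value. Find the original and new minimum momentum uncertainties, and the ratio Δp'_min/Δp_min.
Original Δp_min = 1.857 × 10^-26 kg·m/s; new Δp'_min = 1.485 × 10^-25 kg·m/s; ratio Δp'_min/Δp_min = 8.

From the uncertainty principle ΔxΔp ≥ ℏ/2, the minimum momentum uncertainty is Δp_min = ℏ/(2Δx).

Original (Δx = 2.84 nm = 2.840e-09 m):
Δp_min = (1.055e-34 J·s)/(2 × 2.840e-09 m) = 1.857e-26 kg·m/s

When Δx → (1/8)Δx:
Δp'_min = ℏ/(2 × (1/8)Δx) = 8 × ℏ/(2Δx) = 8 × Δp_min
Δp'_min = 8 × 1.857e-26 kg·m/s = 1.485e-25 kg·m/s

Since Δp_min ∝ 1/Δx, when Δx is decreased to 1/8 of its original value, Δp_min increases to 8 times its original value.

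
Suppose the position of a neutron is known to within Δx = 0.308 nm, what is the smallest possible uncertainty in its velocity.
102.211 m/s

Using the Heisenberg uncertainty principle and Δp = mΔv:
ΔxΔp ≥ ℏ/2
Δx(mΔv) ≥ ℏ/2

The minimum uncertainty in velocity is:
Δv_min = ℏ/(2mΔx)
Δv_min = (1.055e-34 J·s) / (2 × 1.675e-27 kg × 3.080e-10 m)
Δv_min = 1.022e+02 m/s = 102.211 m/s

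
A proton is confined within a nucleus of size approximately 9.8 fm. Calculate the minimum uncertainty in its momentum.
5.380 × 10^-21 kg·m/s

Using the Heisenberg uncertainty principle:
ΔxΔp ≥ ℏ/2

With Δx ≈ L = 9.800e-15 m (the confinement size):
Δp_min = ℏ/(2Δx)
Δp_min = (1.055e-34 J·s) / (2 × 9.800e-15 m)
Δp_min = 5.380e-21 kg·m/s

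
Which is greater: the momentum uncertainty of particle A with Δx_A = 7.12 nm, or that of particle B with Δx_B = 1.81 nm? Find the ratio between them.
Particle B has the larger minimum momentum uncertainty, by a factor of 3.93.

For each particle, the minimum momentum uncertainty is Δp_min = ℏ/(2Δx):

Particle A: Δp_A = ℏ/(2×7.120e-09 m) = 7.406e-27 kg·m/s
Particle B: Δp_B = ℏ/(2×1.810e-09 m) = 2.913e-26 kg·m/s

Ratio: Δp_B/Δp_A = 3.93

Since Δp_min ∝ 1/Δx, the particle with smaller position uncertainty (B) has larger momentum uncertainty.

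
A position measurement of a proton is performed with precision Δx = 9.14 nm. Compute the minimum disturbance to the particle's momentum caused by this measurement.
5.769 × 10^-27 kg·m/s

The uncertainty principle implies that measuring position disturbs momentum:
ΔxΔp ≥ ℏ/2

When we measure position with precision Δx, we necessarily introduce a momentum uncertainty:
Δp ≥ ℏ/(2Δx)
Δp_min = (1.055e-34 J·s) / (2 × 9.140e-09 m)
Δp_min = 5.769e-27 kg·m/s

The more precisely we measure position, the greater the momentum disturbance.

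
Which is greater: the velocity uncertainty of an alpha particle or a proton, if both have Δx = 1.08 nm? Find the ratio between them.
The proton has the larger minimum velocity uncertainty, by a ratio of 4.0.

For both particles, Δp_min = ℏ/(2Δx) = 4.882e-26 kg·m/s (same for both).

The velocity uncertainty is Δv = Δp/m:
- alpha particle: Δv = 4.882e-26 / 6.645e-27 = 7.348e+00 m/s = 7.348 m/s
- proton: Δv = 4.882e-26 / 1.673e-27 = 2.919e+01 m/s = 29.189 m/s

Ratio: 2.919e+01 / 7.348e+00 = 4.0

The lighter particle has larger velocity uncertainty because Δv ∝ 1/m.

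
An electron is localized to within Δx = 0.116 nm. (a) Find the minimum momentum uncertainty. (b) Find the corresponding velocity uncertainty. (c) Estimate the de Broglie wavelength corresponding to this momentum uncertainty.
(a) Δp_min = 4.546 × 10^-25 kg·m/s
(b) Δv_min = 498.998 km/s
(c) λ_dB = 1.458 nm

Step-by-step:

(a) From the uncertainty principle:
Δp_min = ℏ/(2Δx) = (1.055e-34 J·s)/(2 × 1.160e-10 m) = 4.546e-25 kg·m/s

(b) The velocity uncertainty:
Δv = Δp/m = (4.546e-25 kg·m/s)/(9.109e-31 kg) = 4.990e+05 m/s = 498.998 km/s

(c) The de Broglie wavelength for this momentum:
λ = h/p = (6.626e-34 J·s)/(4.546e-25 kg·m/s) = 1.458e-09 m = 1.458 nm

Note: The de Broglie wavelength is comparable to the localization size, as expected from wave-particle duality.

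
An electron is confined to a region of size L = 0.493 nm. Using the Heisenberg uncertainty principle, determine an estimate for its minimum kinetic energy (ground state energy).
39.189 meV

Using the uncertainty principle to estimate ground state energy:

1. The position uncertainty is approximately the confinement size:
   Δx ≈ L = 4.930e-10 m

2. From ΔxΔp ≥ ℏ/2, the minimum momentum uncertainty is:
   Δp ≈ ℏ/(2L) = 1.070e-25 kg·m/s

3. The kinetic energy is approximately:
   KE ≈ (Δp)²/(2m) = (1.070e-25)²/(2 × 9.109e-31 kg)
   KE ≈ 6.279e-21 J = 39.189 meV

This is an order-of-magnitude estimate of the ground state energy.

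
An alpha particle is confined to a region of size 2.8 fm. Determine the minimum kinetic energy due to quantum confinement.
166.557 keV

Using the uncertainty principle:

1. Position uncertainty: Δx ≈ 2.800e-15 m
2. Minimum momentum uncertainty: Δp = ℏ/(2Δx) = 1.883e-20 kg·m/s
3. Minimum kinetic energy:
   KE = (Δp)²/(2m) = (1.883e-20)²/(2 × 6.645e-27 kg)
   KE = 2.669e-14 J = 166.557 keV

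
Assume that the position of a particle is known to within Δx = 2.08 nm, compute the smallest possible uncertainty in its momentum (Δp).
2.535 × 10^-26 kg·m/s

Using the Heisenberg uncertainty principle:
ΔxΔp ≥ ℏ/2

The minimum uncertainty in momentum is:
Δp_min = ℏ/(2Δx)
Δp_min = (1.055e-34 J·s) / (2 × 2.080e-09 m)
Δp_min = 2.535e-26 kg·m/s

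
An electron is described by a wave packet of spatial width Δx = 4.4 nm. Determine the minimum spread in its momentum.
1.198 × 10^-26 kg·m/s

For a wave packet, the spatial width Δx and momentum spread Δp are related by the uncertainty principle:
ΔxΔp ≥ ℏ/2

The minimum momentum spread is:
Δp_min = ℏ/(2Δx)
Δp_min = (1.055e-34 J·s) / (2 × 4.400e-09 m)
Δp_min = 1.198e-26 kg·m/s

A wave packet cannot have both a well-defined position and well-defined momentum.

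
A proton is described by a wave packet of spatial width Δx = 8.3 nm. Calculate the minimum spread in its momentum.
6.353 × 10^-27 kg·m/s

For a wave packet, the spatial width Δx and momentum spread Δp are related by the uncertainty principle:
ΔxΔp ≥ ℏ/2

The minimum momentum spread is:
Δp_min = ℏ/(2Δx)
Δp_min = (1.055e-34 J·s) / (2 × 8.300e-09 m)
Δp_min = 6.353e-27 kg·m/s

A wave packet cannot have both a well-defined position and well-defined momentum.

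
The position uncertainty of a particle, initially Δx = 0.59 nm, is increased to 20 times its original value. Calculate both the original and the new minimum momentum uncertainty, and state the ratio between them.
Original Δp_min = 8.937 × 10^-26 kg·m/s; new Δp'_min = 4.469 × 10^-27 kg·m/s; ratio Δp'_min/Δp_min = 1/20.

From the uncertainty principle ΔxΔp ≥ ℏ/2, the minimum momentum uncertainty is Δp_min = ℏ/(2Δx).

Original (Δx = 0.59 nm = 5.900e-10 m):
Δp_min = (1.055e-34 J·s)/(2 × 5.900e-10 m) = 8.937e-26 kg·m/s

When Δx → 20Δx:
Δp'_min = ℏ/(2 × 20Δx) = (1/20) × ℏ/(2Δx) = (1/20) × Δp_min
Δp'_min = 1/20 × 8.937e-26 kg·m/s = 4.469e-27 kg·m/s

Since Δp_min ∝ 1/Δx, when Δx is increased to 20 times its original value, Δp_min decreases to 1/20 of its original value.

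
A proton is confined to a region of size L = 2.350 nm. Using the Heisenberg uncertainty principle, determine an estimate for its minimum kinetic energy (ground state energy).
939.331 neV

Using the uncertainty principle to estimate ground state energy:

1. The position uncertainty is approximately the confinement size:
   Δx ≈ L = 2.350e-09 m

2. From ΔxΔp ≥ ℏ/2, the minimum momentum uncertainty is:
   Δp ≈ ℏ/(2L) = 2.244e-26 kg·m/s

3. The kinetic energy is approximately:
   KE ≈ (Δp)²/(2m) = (2.244e-26)²/(2 × 1.673e-27 kg)
   KE ≈ 1.505e-25 J = 939.331 neV

This is an order-of-magnitude estimate of the ground state energy.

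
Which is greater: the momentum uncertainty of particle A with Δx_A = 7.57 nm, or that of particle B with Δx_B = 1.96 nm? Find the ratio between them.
Particle B has the larger minimum momentum uncertainty, by a factor of 3.86.

For each particle, the minimum momentum uncertainty is Δp_min = ℏ/(2Δx):

Particle A: Δp_A = ℏ/(2×7.570e-09 m) = 6.965e-27 kg·m/s
Particle B: Δp_B = ℏ/(2×1.960e-09 m) = 2.690e-26 kg·m/s

Ratio: Δp_B/Δp_A = 3.86

Since Δp_min ∝ 1/Δx, the particle with smaller position uncertainty (B) has larger momentum uncertainty.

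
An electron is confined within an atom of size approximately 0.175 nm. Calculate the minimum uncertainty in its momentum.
3.013 × 10^-25 kg·m/s

Using the Heisenberg uncertainty principle:
ΔxΔp ≥ ℏ/2

With Δx ≈ L = 1.750e-10 m (the confinement size):
Δp_min = ℏ/(2Δx)
Δp_min = (1.055e-34 J·s) / (2 × 1.750e-10 m)
Δp_min = 3.013e-25 kg·m/s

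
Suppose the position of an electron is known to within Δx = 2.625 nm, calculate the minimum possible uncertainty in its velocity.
22.051 km/s

Using the Heisenberg uncertainty principle and Δp = mΔv:
ΔxΔp ≥ ℏ/2
Δx(mΔv) ≥ ℏ/2

The minimum uncertainty in velocity is:
Δv_min = ℏ/(2mΔx)
Δv_min = (1.055e-34 J·s) / (2 × 9.109e-31 kg × 2.625e-09 m)
Δv_min = 2.205e+04 m/s = 22.051 km/s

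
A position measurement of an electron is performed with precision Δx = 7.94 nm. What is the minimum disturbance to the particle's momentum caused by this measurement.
6.641 × 10^-27 kg·m/s

The uncertainty principle implies that measuring position disturbs momentum:
ΔxΔp ≥ ℏ/2

When we measure position with precision Δx, we necessarily introduce a momentum uncertainty:
Δp ≥ ℏ/(2Δx)
Δp_min = (1.055e-34 J·s) / (2 × 7.940e-09 m)
Δp_min = 6.641e-27 kg·m/s

The more precisely we measure position, the greater the momentum disturbance.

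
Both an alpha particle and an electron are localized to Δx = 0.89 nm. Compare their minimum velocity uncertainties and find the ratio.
The electron has the larger minimum velocity uncertainty, by a ratio of 7294.3.

For both particles, Δp_min = ℏ/(2Δx) = 5.925e-26 kg·m/s (same for both).

The velocity uncertainty is Δv = Δp/m:
- alpha particle: Δv = 5.925e-26 / 6.645e-27 = 8.916e+00 m/s = 8.916 m/s
- electron: Δv = 5.925e-26 / 9.109e-31 = 6.504e+04 m/s = 65.038 km/s

Ratio: 6.504e+04 / 8.916e+00 = 7294.3

The lighter particle has larger velocity uncertainty because Δv ∝ 1/m.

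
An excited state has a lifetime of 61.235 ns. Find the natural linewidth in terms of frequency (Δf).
1.300 MHz

Using the energy-time uncertainty principle and E = hf:
ΔEΔt ≥ ℏ/2
hΔf·Δt ≥ ℏ/2

The minimum frequency uncertainty is:
Δf = ℏ/(2hτ) = 1/(4πτ)
Δf = 1/(4π × 6.124e-08 s)
Δf = 1.300e+06 Hz = 1.300 MHz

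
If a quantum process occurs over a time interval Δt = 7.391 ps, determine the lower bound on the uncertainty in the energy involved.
44.528 μeV

Using the energy-time uncertainty principle:
ΔEΔt ≥ ℏ/2

The minimum uncertainty in energy is:
ΔE_min = ℏ/(2Δt)
ΔE_min = (1.055e-34 J·s) / (2 × 7.391e-12 s)
ΔE_min = 7.134e-24 J = 44.528 μeV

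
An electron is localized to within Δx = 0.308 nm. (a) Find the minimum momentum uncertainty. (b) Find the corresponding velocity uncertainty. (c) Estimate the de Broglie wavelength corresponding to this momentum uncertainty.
(a) Δp_min = 1.712 × 10^-25 kg·m/s
(b) Δv_min = 187.934 km/s
(c) λ_dB = 3.870 nm

Step-by-step:

(a) From the uncertainty principle:
Δp_min = ℏ/(2Δx) = (1.055e-34 J·s)/(2 × 3.080e-10 m) = 1.712e-25 kg·m/s

(b) The velocity uncertainty:
Δv = Δp/m = (1.712e-25 kg·m/s)/(9.109e-31 kg) = 1.879e+05 m/s = 187.934 km/s

(c) The de Broglie wavelength for this momentum:
λ = h/p = (6.626e-34 J·s)/(1.712e-25 kg·m/s) = 3.870e-09 m = 3.870 nm

Note: The de Broglie wavelength is comparable to the localization size, as expected from wave-particle duality.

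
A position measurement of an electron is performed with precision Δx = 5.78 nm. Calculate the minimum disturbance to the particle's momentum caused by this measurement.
9.123 × 10^-27 kg·m/s

The uncertainty principle implies that measuring position disturbs momentum:
ΔxΔp ≥ ℏ/2

When we measure position with precision Δx, we necessarily introduce a momentum uncertainty:
Δp ≥ ℏ/(2Δx)
Δp_min = (1.055e-34 J·s) / (2 × 5.780e-09 m)
Δp_min = 9.123e-27 kg·m/s

The more precisely we measure position, the greater the momentum disturbance.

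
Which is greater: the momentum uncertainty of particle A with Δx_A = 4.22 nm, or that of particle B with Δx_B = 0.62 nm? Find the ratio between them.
Particle B has the larger minimum momentum uncertainty, by a factor of 6.81.

For each particle, the minimum momentum uncertainty is Δp_min = ℏ/(2Δx):

Particle A: Δp_A = ℏ/(2×4.220e-09 m) = 1.249e-26 kg·m/s
Particle B: Δp_B = ℏ/(2×6.200e-10 m) = 8.505e-26 kg·m/s

Ratio: Δp_B/Δp_A = 6.81

Since Δp_min ∝ 1/Δx, the particle with smaller position uncertainty (B) has larger momentum uncertainty.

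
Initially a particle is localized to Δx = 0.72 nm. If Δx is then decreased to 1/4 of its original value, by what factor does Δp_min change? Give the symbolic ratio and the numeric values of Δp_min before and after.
Original Δp_min = 7.323 × 10^-26 kg·m/s; new Δp'_min = 2.929 × 10^-25 kg·m/s; ratio Δp'_min/Δp_min = 4.

From the uncertainty principle ΔxΔp ≥ ℏ/2, the minimum momentum uncertainty is Δp_min = ℏ/(2Δx).

Original (Δx = 0.72 nm = 7.200e-10 m):
Δp_min = (1.055e-34 J·s)/(2 × 7.200e-10 m) = 7.323e-26 kg·m/s

When Δx → (1/4)Δx:
Δp'_min = ℏ/(2 × (1/4)Δx) = 4 × ℏ/(2Δx) = 4 × Δp_min
Δp'_min = 4 × 7.323e-26 kg·m/s = 2.929e-25 kg·m/s

Since Δp_min ∝ 1/Δx, when Δx is decreased to 1/4 of its original value, Δp_min increases to 4 times its original value.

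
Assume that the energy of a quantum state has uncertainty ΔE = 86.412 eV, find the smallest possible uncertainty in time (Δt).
3.809 as

Using the energy-time uncertainty principle:
ΔEΔt ≥ ℏ/2

The minimum uncertainty in time is:
Δt_min = ℏ/(2ΔE)
Δt_min = (1.055e-34 J·s) / (2 × 1.384e-17 J)
Δt_min = 3.809e-18 s = 3.809 as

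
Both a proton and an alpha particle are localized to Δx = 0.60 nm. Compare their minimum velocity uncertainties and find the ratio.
The proton has the larger minimum velocity uncertainty, by a ratio of 4.0.

For both particles, Δp_min = ℏ/(2Δx) = 8.788e-26 kg·m/s (same for both).

The velocity uncertainty is Δv = Δp/m:
- proton: Δv = 8.788e-26 / 1.673e-27 = 5.254e+01 m/s = 52.541 m/s
- alpha particle: Δv = 8.788e-26 / 6.645e-27 = 1.323e+01 m/s = 13.226 m/s

Ratio: 5.254e+01 / 1.323e+01 = 4.0

The lighter particle has larger velocity uncertainty because Δv ∝ 1/m.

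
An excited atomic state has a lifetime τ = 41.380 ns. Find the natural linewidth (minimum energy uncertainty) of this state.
7.953 neV

Using the energy-time uncertainty principle:
ΔEΔt ≥ ℏ/2

The lifetime τ represents the time uncertainty Δt.
The natural linewidth (minimum energy uncertainty) is:

ΔE = ℏ/(2τ)
ΔE = (1.055e-34 J·s) / (2 × 4.138e-08 s)
ΔE = 1.274e-27 J = 7.953 neV

This natural linewidth limits the precision of spectroscopic measurements.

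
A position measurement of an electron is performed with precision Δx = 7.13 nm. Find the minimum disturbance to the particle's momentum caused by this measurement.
7.395 × 10^-27 kg·m/s

The uncertainty principle implies that measuring position disturbs momentum:
ΔxΔp ≥ ℏ/2

When we measure position with precision Δx, we necessarily introduce a momentum uncertainty:
Δp ≥ ℏ/(2Δx)
Δp_min = (1.055e-34 J·s) / (2 × 7.130e-09 m)
Δp_min = 7.395e-27 kg·m/s

The more precisely we measure position, the greater the momentum disturbance.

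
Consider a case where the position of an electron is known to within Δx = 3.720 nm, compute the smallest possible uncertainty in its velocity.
15.560 km/s

Using the Heisenberg uncertainty principle and Δp = mΔv:
ΔxΔp ≥ ℏ/2
Δx(mΔv) ≥ ℏ/2

The minimum uncertainty in velocity is:
Δv_min = ℏ/(2mΔx)
Δv_min = (1.055e-34 J·s) / (2 × 9.109e-31 kg × 3.720e-09 m)
Δv_min = 1.556e+04 m/s = 15.560 km/s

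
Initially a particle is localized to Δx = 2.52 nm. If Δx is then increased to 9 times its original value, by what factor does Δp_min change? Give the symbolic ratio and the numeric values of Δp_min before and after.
Original Δp_min = 2.092 × 10^-26 kg·m/s; new Δp'_min = 2.325 × 10^-27 kg·m/s; ratio Δp'_min/Δp_min = 1/9.

From the uncertainty principle ΔxΔp ≥ ℏ/2, the minimum momentum uncertainty is Δp_min = ℏ/(2Δx).

Original (Δx = 2.52 nm = 2.520e-09 m):
Δp_min = (1.055e-34 J·s)/(2 × 2.520e-09 m) = 2.092e-26 kg·m/s

When Δx → 9Δx:
Δp'_min = ℏ/(2 × 9Δx) = (1/9) × ℏ/(2Δx) = (1/9) × Δp_min
Δp'_min = 1/9 × 2.092e-26 kg·m/s = 2.325e-27 kg·m/s

Since Δp_min ∝ 1/Δx, when Δx is increased to 9 times its original value, Δp_min decreases to 1/9 of its original value.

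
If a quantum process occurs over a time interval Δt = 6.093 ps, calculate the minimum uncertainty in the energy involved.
54.014 μeV

Using the energy-time uncertainty principle:
ΔEΔt ≥ ℏ/2

The minimum uncertainty in energy is:
ΔE_min = ℏ/(2Δt)
ΔE_min = (1.055e-34 J·s) / (2 × 6.093e-12 s)
ΔE_min = 8.654e-24 J = 54.014 μeV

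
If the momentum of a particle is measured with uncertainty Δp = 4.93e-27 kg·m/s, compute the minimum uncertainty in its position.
10.695 nm

Using the Heisenberg uncertainty principle:
ΔxΔp ≥ ℏ/2

The minimum uncertainty in position is:
Δx_min = ℏ/(2Δp)
Δx_min = (1.055e-34 J·s) / (2 × 4.930e-27 kg·m/s)
Δx_min = 1.070e-08 m = 10.695 nm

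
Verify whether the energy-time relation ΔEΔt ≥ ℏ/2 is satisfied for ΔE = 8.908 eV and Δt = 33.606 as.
No, it violates the uncertainty relation.

Calculate the product ΔEΔt:
ΔE = 8.908 eV = 1.427e-18 J
ΔEΔt = (1.427e-18 J) × (3.361e-17 s)
ΔEΔt = 4.796e-35 J·s

Compare to the minimum allowed value ℏ/2:
ℏ/2 = 5.273e-35 J·s

Since ΔEΔt = 4.796e-35 J·s < 5.273e-35 J·s = ℏ/2,
this violates the uncertainty relation.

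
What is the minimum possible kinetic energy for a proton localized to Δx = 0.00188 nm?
1.468 eV

Localizing a particle requires giving it sufficient momentum uncertainty:

1. From uncertainty principle: Δp ≥ ℏ/(2Δx)
   Δp_min = (1.055e-34 J·s) / (2 × 1.880e-12 m)
   Δp_min = 2.805e-23 kg·m/s

2. This momentum uncertainty corresponds to kinetic energy:
   KE ≈ (Δp)²/(2m) = (2.805e-23)²/(2 × 1.673e-27 kg)
   KE = 2.352e-19 J = 1.468 eV

Tighter localization requires more energy.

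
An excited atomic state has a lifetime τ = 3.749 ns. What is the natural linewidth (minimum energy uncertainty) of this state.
87.785 neV

Using the energy-time uncertainty principle:
ΔEΔt ≥ ℏ/2

The lifetime τ represents the time uncertainty Δt.
The natural linewidth (minimum energy uncertainty) is:

ΔE = ℏ/(2τ)
ΔE = (1.055e-34 J·s) / (2 × 3.749e-09 s)
ΔE = 1.406e-26 J = 87.785 neV

This natural linewidth limits the precision of spectroscopic measurements.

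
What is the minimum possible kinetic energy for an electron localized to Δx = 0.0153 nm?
40.689 eV

Localizing a particle requires giving it sufficient momentum uncertainty:

1. From uncertainty principle: Δp ≥ ℏ/(2Δx)
   Δp_min = (1.055e-34 J·s) / (2 × 1.530e-11 m)
   Δp_min = 3.446e-24 kg·m/s

2. This momentum uncertainty corresponds to kinetic energy:
   KE ≈ (Δp)²/(2m) = (3.446e-24)²/(2 × 9.109e-31 kg)
   KE = 6.519e-18 J = 40.689 eV

Tighter localization requires more energy.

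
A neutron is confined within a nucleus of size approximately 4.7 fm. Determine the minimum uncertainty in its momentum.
1.122 × 10^-20 kg·m/s

Using the Heisenberg uncertainty principle:
ΔxΔp ≥ ℏ/2

With Δx ≈ L = 4.700e-15 m (the confinement size):
Δp_min = ℏ/(2Δx)
Δp_min = (1.055e-34 J·s) / (2 × 4.700e-15 m)
Δp_min = 1.122e-20 kg·m/s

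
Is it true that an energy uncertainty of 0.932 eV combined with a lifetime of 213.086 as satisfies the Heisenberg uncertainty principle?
No, it violates the uncertainty relation.

Calculate the product ΔEΔt:
ΔE = 0.932 eV = 1.493e-19 J
ΔEΔt = (1.493e-19 J) × (2.131e-16 s)
ΔEΔt = 3.182e-35 J·s

Compare to the minimum allowed value ℏ/2:
ℏ/2 = 5.273e-35 J·s

Since ΔEΔt = 3.182e-35 J·s < 5.273e-35 J·s = ℏ/2,
this violates the uncertainty relation.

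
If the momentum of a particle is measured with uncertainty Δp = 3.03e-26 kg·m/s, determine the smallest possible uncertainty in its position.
1.740 nm

Using the Heisenberg uncertainty principle:
ΔxΔp ≥ ℏ/2

The minimum uncertainty in position is:
Δx_min = ℏ/(2Δp)
Δx_min = (1.055e-34 J·s) / (2 × 3.030e-26 kg·m/s)
Δx_min = 1.740e-09 m = 1.740 nm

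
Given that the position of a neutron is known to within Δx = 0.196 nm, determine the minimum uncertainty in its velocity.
160.618 m/s

Using the Heisenberg uncertainty principle and Δp = mΔv:
ΔxΔp ≥ ℏ/2
Δx(mΔv) ≥ ℏ/2

The minimum uncertainty in velocity is:
Δv_min = ℏ/(2mΔx)
Δv_min = (1.055e-34 J·s) / (2 × 1.675e-27 kg × 1.960e-10 m)
Δv_min = 1.606e+02 m/s = 160.618 m/s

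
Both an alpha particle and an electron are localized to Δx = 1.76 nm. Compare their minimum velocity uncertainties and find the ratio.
The electron has the larger minimum velocity uncertainty, by a ratio of 7294.3.

For both particles, Δp_min = ℏ/(2Δx) = 2.996e-26 kg·m/s (same for both).

The velocity uncertainty is Δv = Δp/m:
- alpha particle: Δv = 2.996e-26 / 6.645e-27 = 4.509e+00 m/s = 4.509 m/s
- electron: Δv = 2.996e-26 / 9.109e-31 = 3.289e+04 m/s = 32.889 km/s

Ratio: 3.289e+04 / 4.509e+00 = 7294.3

The lighter particle has larger velocity uncertainty because Δv ∝ 1/m.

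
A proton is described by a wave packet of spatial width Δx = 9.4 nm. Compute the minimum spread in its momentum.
5.609 × 10^-27 kg·m/s

For a wave packet, the spatial width Δx and momentum spread Δp are related by the uncertainty principle:
ΔxΔp ≥ ℏ/2

The minimum momentum spread is:
Δp_min = ℏ/(2Δx)
Δp_min = (1.055e-34 J·s) / (2 × 9.400e-09 m)
Δp_min = 5.609e-27 kg·m/s

A wave packet cannot have both a well-defined position and well-defined momentum.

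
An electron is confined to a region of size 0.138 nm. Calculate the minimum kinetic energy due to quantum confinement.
500.155 meV

Using the uncertainty principle:

1. Position uncertainty: Δx ≈ 1.380e-10 m
2. Minimum momentum uncertainty: Δp = ℏ/(2Δx) = 3.821e-25 kg·m/s
3. Minimum kinetic energy:
   KE = (Δp)²/(2m) = (3.821e-25)²/(2 × 9.109e-31 kg)
   KE = 8.013e-20 J = 500.155 meV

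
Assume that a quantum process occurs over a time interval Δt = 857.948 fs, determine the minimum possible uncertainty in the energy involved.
383.597 μeV

Using the energy-time uncertainty principle:
ΔEΔt ≥ ℏ/2

The minimum uncertainty in energy is:
ΔE_min = ℏ/(2Δt)
ΔE_min = (1.055e-34 J·s) / (2 × 8.579e-13 s)
ΔE_min = 6.146e-23 J = 383.597 μeV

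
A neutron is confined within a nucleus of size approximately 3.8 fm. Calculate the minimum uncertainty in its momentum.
1.388 × 10^-20 kg·m/s

Using the Heisenberg uncertainty principle:
ΔxΔp ≥ ℏ/2

With Δx ≈ L = 3.800e-15 m (the confinement size):
Δp_min = ℏ/(2Δx)
Δp_min = (1.055e-34 J·s) / (2 × 3.800e-15 m)
Δp_min = 1.388e-20 kg·m/s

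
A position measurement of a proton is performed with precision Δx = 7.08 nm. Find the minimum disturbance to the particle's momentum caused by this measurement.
7.448 × 10^-27 kg·m/s

The uncertainty principle implies that measuring position disturbs momentum:
ΔxΔp ≥ ℏ/2

When we measure position with precision Δx, we necessarily introduce a momentum uncertainty:
Δp ≥ ℏ/(2Δx)
Δp_min = (1.055e-34 J·s) / (2 × 7.080e-09 m)
Δp_min = 7.448e-27 kg·m/s

The more precisely we measure position, the greater the momentum disturbance.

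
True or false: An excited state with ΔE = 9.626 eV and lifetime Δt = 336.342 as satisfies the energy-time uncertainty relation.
Yes, it satisfies the uncertainty relation.

Calculate the product ΔEΔt:
ΔE = 9.626 eV = 1.542e-18 J
ΔEΔt = (1.542e-18 J) × (3.363e-16 s)
ΔEΔt = 5.187e-34 J·s

Compare to the minimum allowed value ℏ/2:
ℏ/2 = 5.273e-35 J·s

Since ΔEΔt = 5.187e-34 J·s ≥ 5.273e-35 J·s = ℏ/2,
this satisfies the uncertainty relation.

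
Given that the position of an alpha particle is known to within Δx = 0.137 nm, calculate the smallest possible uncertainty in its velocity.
57.923 m/s

Using the Heisenberg uncertainty principle and Δp = mΔv:
ΔxΔp ≥ ℏ/2
Δx(mΔv) ≥ ℏ/2

The minimum uncertainty in velocity is:
Δv_min = ℏ/(2mΔx)
Δv_min = (1.055e-34 J·s) / (2 × 6.645e-27 kg × 1.370e-10 m)
Δv_min = 5.792e+01 m/s = 57.923 m/s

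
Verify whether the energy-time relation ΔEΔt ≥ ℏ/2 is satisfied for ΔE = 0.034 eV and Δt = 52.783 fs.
Yes, it satisfies the uncertainty relation.

Calculate the product ΔEΔt:
ΔE = 0.034 eV = 5.447e-21 J
ΔEΔt = (5.447e-21 J) × (5.278e-14 s)
ΔEΔt = 2.875e-34 J·s

Compare to the minimum allowed value ℏ/2:
ℏ/2 = 5.273e-35 J·s

Since ΔEΔt = 2.875e-34 J·s ≥ 5.273e-35 J·s = ℏ/2,
this satisfies the uncertainty relation.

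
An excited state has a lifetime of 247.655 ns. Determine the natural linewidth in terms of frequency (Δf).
321.324 kHz

Using the energy-time uncertainty principle and E = hf:
ΔEΔt ≥ ℏ/2
hΔf·Δt ≥ ℏ/2

The minimum frequency uncertainty is:
Δf = ℏ/(2hτ) = 1/(4πτ)
Δf = 1/(4π × 2.477e-07 s)
Δf = 3.213e+05 Hz = 321.324 kHz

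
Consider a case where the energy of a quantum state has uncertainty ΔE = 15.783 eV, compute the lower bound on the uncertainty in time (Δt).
20.852 as

Using the energy-time uncertainty principle:
ΔEΔt ≥ ℏ/2

The minimum uncertainty in time is:
Δt_min = ℏ/(2ΔE)
Δt_min = (1.055e-34 J·s) / (2 × 2.529e-18 J)
Δt_min = 2.085e-17 s = 20.852 as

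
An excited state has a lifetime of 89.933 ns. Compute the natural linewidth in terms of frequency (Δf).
884.853 kHz

Using the energy-time uncertainty principle and E = hf:
ΔEΔt ≥ ℏ/2
hΔf·Δt ≥ ℏ/2

The minimum frequency uncertainty is:
Δf = ℏ/(2hτ) = 1/(4πτ)
Δf = 1/(4π × 8.993e-08 s)
Δf = 8.849e+05 Hz = 884.853 kHz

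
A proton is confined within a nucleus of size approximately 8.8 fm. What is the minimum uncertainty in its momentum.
5.992 × 10^-21 kg·m/s

Using the Heisenberg uncertainty principle:
ΔxΔp ≥ ℏ/2

With Δx ≈ L = 8.800e-15 m (the confinement size):
Δp_min = ℏ/(2Δx)
Δp_min = (1.055e-34 J·s) / (2 × 8.800e-15 m)
Δp_min = 5.992e-21 kg·m/s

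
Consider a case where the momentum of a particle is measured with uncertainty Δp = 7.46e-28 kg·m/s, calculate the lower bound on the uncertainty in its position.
70.682 nm

Using the Heisenberg uncertainty principle:
ΔxΔp ≥ ℏ/2

The minimum uncertainty in position is:
Δx_min = ℏ/(2Δp)
Δx_min = (1.055e-34 J·s) / (2 × 7.460e-28 kg·m/s)
Δx_min = 7.068e-08 m = 70.682 nm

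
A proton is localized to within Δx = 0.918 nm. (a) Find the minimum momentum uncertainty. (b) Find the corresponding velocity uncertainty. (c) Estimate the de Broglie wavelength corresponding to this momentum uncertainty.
(a) Δp_min = 5.744 × 10^-26 kg·m/s
(b) Δv_min = 34.340 m/s
(c) λ_dB = 11.536 nm

Step-by-step:

(a) From the uncertainty principle:
Δp_min = ℏ/(2Δx) = (1.055e-34 J·s)/(2 × 9.180e-10 m) = 5.744e-26 kg·m/s

(b) The velocity uncertainty:
Δv = Δp/m = (5.744e-26 kg·m/s)/(1.673e-27 kg) = 3.434e+01 m/s = 34.340 m/s

(c) The de Broglie wavelength for this momentum:
λ = h/p = (6.626e-34 J·s)/(5.744e-26 kg·m/s) = 1.154e-08 m = 11.536 nm

Note: The de Broglie wavelength is comparable to the localization size, as expected from wave-particle duality.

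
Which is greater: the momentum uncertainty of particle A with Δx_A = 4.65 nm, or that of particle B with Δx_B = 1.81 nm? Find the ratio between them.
Particle B has the larger minimum momentum uncertainty, by a factor of 2.57.

For each particle, the minimum momentum uncertainty is Δp_min = ℏ/(2Δx):

Particle A: Δp_A = ℏ/(2×4.650e-09 m) = 1.134e-26 kg·m/s
Particle B: Δp_B = ℏ/(2×1.810e-09 m) = 2.913e-26 kg·m/s

Ratio: Δp_B/Δp_A = 2.57

Since Δp_min ∝ 1/Δx, the particle with smaller position uncertainty (B) has larger momentum uncertainty.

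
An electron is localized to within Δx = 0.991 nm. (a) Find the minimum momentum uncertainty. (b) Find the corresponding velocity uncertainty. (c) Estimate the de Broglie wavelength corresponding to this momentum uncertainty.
(a) Δp_min = 5.321 × 10^-26 kg·m/s
(b) Δv_min = 58.410 km/s
(c) λ_dB = 12.453 nm

Step-by-step:

(a) From the uncertainty principle:
Δp_min = ℏ/(2Δx) = (1.055e-34 J·s)/(2 × 9.910e-10 m) = 5.321e-26 kg·m/s

(b) The velocity uncertainty:
Δv = Δp/m = (5.321e-26 kg·m/s)/(9.109e-31 kg) = 5.841e+04 m/s = 58.410 km/s

(c) The de Broglie wavelength for this momentum:
λ = h/p = (6.626e-34 J·s)/(5.321e-26 kg·m/s) = 1.245e-08 m = 12.453 nm

Note: The de Broglie wavelength is comparable to the localization size, as expected from wave-particle duality.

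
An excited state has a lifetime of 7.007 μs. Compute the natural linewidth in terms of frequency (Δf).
11.357 kHz

Using the energy-time uncertainty principle and E = hf:
ΔEΔt ≥ ℏ/2
hΔf·Δt ≥ ℏ/2

The minimum frequency uncertainty is:
Δf = ℏ/(2hτ) = 1/(4πτ)
Δf = 1/(4π × 7.007e-06 s)
Δf = 1.136e+04 Hz = 11.357 kHz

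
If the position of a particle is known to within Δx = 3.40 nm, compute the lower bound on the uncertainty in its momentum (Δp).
1.551 × 10^-26 kg·m/s

Using the Heisenberg uncertainty principle:
ΔxΔp ≥ ℏ/2

The minimum uncertainty in momentum is:
Δp_min = ℏ/(2Δx)
Δp_min = (1.055e-34 J·s) / (2 × 3.400e-09 m)
Δp_min = 1.551e-26 kg·m/s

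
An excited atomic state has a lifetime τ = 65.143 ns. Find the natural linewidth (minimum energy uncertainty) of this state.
5.052 neV

Using the energy-time uncertainty principle:
ΔEΔt ≥ ℏ/2

The lifetime τ represents the time uncertainty Δt.
The natural linewidth (minimum energy uncertainty) is:

ΔE = ℏ/(2τ)
ΔE = (1.055e-34 J·s) / (2 × 6.514e-08 s)
ΔE = 8.094e-28 J = 5.052 neV

This natural linewidth limits the precision of spectroscopic measurements.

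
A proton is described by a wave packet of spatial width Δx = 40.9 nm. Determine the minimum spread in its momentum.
1.289 × 10^-27 kg·m/s

For a wave packet, the spatial width Δx and momentum spread Δp are related by the uncertainty principle:
ΔxΔp ≥ ℏ/2

The minimum momentum spread is:
Δp_min = ℏ/(2Δx)
Δp_min = (1.055e-34 J·s) / (2 × 4.090e-08 m)
Δp_min = 1.289e-27 kg·m/s

A wave packet cannot have both a well-defined position and well-defined momentum.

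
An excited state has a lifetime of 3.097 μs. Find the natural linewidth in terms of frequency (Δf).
25.695 kHz

Using the energy-time uncertainty principle and E = hf:
ΔEΔt ≥ ℏ/2
hΔf·Δt ≥ ℏ/2

The minimum frequency uncertainty is:
Δf = ℏ/(2hτ) = 1/(4πτ)
Δf = 1/(4π × 3.097e-06 s)
Δf = 2.570e+04 Hz = 25.695 kHz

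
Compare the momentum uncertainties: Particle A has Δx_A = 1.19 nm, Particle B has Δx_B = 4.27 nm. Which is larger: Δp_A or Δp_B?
Particle A has the larger minimum momentum uncertainty, by a factor of 3.59.

For each particle, the minimum momentum uncertainty is Δp_min = ℏ/(2Δx):

Particle A: Δp_A = ℏ/(2×1.190e-09 m) = 4.431e-26 kg·m/s
Particle B: Δp_B = ℏ/(2×4.270e-09 m) = 1.235e-26 kg·m/s

Ratio: Δp_A/Δp_B = 3.59

Since Δp_min ∝ 1/Δx, the particle with smaller position uncertainty (A) has larger momentum uncertainty.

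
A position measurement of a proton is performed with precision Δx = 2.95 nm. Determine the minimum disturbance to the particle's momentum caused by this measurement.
1.787 × 10^-26 kg·m/s

The uncertainty principle implies that measuring position disturbs momentum:
ΔxΔp ≥ ℏ/2

When we measure position with precision Δx, we necessarily introduce a momentum uncertainty:
Δp ≥ ℏ/(2Δx)
Δp_min = (1.055e-34 J·s) / (2 × 2.950e-09 m)
Δp_min = 1.787e-26 kg·m/s

The more precisely we measure position, the greater the momentum disturbance.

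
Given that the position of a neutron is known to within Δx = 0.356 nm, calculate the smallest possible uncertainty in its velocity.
88.430 m/s

Using the Heisenberg uncertainty principle and Δp = mΔv:
ΔxΔp ≥ ℏ/2
Δx(mΔv) ≥ ℏ/2

The minimum uncertainty in velocity is:
Δv_min = ℏ/(2mΔx)
Δv_min = (1.055e-34 J·s) / (2 × 1.675e-27 kg × 3.560e-10 m)
Δv_min = 8.843e+01 m/s = 88.430 m/s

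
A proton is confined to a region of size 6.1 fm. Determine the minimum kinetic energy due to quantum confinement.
139.410 keV

Using the uncertainty principle:

1. Position uncertainty: Δx ≈ 6.100e-15 m
2. Minimum momentum uncertainty: Δp = ℏ/(2Δx) = 8.644e-21 kg·m/s
3. Minimum kinetic energy:
   KE = (Δp)²/(2m) = (8.644e-21)²/(2 × 1.673e-27 kg)
   KE = 2.234e-14 J = 139.410 keV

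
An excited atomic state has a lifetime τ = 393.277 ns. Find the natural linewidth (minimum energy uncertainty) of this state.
836.830 peV

Using the energy-time uncertainty principle:
ΔEΔt ≥ ℏ/2

The lifetime τ represents the time uncertainty Δt.
The natural linewidth (minimum energy uncertainty) is:

ΔE = ℏ/(2τ)
ΔE = (1.055e-34 J·s) / (2 × 3.933e-07 s)
ΔE = 1.341e-28 J = 836.830 peV

This natural linewidth limits the precision of spectroscopic measurements.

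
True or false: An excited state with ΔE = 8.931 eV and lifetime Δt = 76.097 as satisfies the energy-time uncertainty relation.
Yes, it satisfies the uncertainty relation.

Calculate the product ΔEΔt:
ΔE = 8.931 eV = 1.431e-18 J
ΔEΔt = (1.431e-18 J) × (7.610e-17 s)
ΔEΔt = 1.089e-34 J·s

Compare to the minimum allowed value ℏ/2:
ℏ/2 = 5.273e-35 J·s

Since ΔEΔt = 1.089e-34 J·s ≥ 5.273e-35 J·s = ℏ/2,
this satisfies the uncertainty relation.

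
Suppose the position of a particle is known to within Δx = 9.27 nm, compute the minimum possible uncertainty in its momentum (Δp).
5.688 × 10^-27 kg·m/s

Using the Heisenberg uncertainty principle:
ΔxΔp ≥ ℏ/2

The minimum uncertainty in momentum is:
Δp_min = ℏ/(2Δx)
Δp_min = (1.055e-34 J·s) / (2 × 9.270e-09 m)
Δp_min = 5.688e-27 kg·m/s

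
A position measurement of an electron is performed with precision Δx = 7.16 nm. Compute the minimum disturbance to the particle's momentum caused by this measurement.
7.364 × 10^-27 kg·m/s

The uncertainty principle implies that measuring position disturbs momentum:
ΔxΔp ≥ ℏ/2

When we measure position with precision Δx, we necessarily introduce a momentum uncertainty:
Δp ≥ ℏ/(2Δx)
Δp_min = (1.055e-34 J·s) / (2 × 7.160e-09 m)
Δp_min = 7.364e-27 kg·m/s

The more precisely we measure position, the greater the momentum disturbance.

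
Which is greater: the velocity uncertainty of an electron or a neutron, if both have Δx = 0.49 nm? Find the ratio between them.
The electron has the larger minimum velocity uncertainty, by a ratio of 1838.7.

For both particles, Δp_min = ℏ/(2Δx) = 1.076e-25 kg·m/s (same for both).

The velocity uncertainty is Δv = Δp/m:
- electron: Δv = 1.076e-25 / 9.109e-31 = 1.181e+05 m/s = 118.130 km/s
- neutron: Δv = 1.076e-25 / 1.675e-27 = 6.425e+01 m/s = 64.247 m/s

Ratio: 1.181e+05 / 6.425e+01 = 1838.7

The lighter particle has larger velocity uncertainty because Δv ∝ 1/m.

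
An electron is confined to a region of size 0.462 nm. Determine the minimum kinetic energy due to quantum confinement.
44.625 meV

Using the uncertainty principle:

1. Position uncertainty: Δx ≈ 4.620e-10 m
2. Minimum momentum uncertainty: Δp = ℏ/(2Δx) = 1.141e-25 kg·m/s
3. Minimum kinetic energy:
   KE = (Δp)²/(2m) = (1.141e-25)²/(2 × 9.109e-31 kg)
   KE = 7.150e-21 J = 44.625 meV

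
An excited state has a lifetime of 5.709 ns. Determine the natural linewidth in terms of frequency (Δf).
13.939 MHz

Using the energy-time uncertainty principle and E = hf:
ΔEΔt ≥ ℏ/2
hΔf·Δt ≥ ℏ/2

The minimum frequency uncertainty is:
Δf = ℏ/(2hτ) = 1/(4πτ)
Δf = 1/(4π × 5.709e-09 s)
Δf = 1.394e+07 Hz = 13.939 MHz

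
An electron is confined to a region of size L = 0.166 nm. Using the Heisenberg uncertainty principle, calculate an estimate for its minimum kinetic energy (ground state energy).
345.658 meV

Using the uncertainty principle to estimate ground state energy:

1. The position uncertainty is approximately the confinement size:
   Δx ≈ L = 1.660e-10 m

2. From ΔxΔp ≥ ℏ/2, the minimum momentum uncertainty is:
   Δp ≈ ℏ/(2L) = 3.176e-25 kg·m/s

3. The kinetic energy is approximately:
   KE ≈ (Δp)²/(2m) = (3.176e-25)²/(2 × 9.109e-31 kg)
   KE ≈ 5.538e-20 J = 345.658 meV

This is an order-of-magnitude estimate of the ground state energy.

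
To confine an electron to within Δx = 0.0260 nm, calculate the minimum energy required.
14.090 eV

Localizing a particle requires giving it sufficient momentum uncertainty:

1. From uncertainty principle: Δp ≥ ℏ/(2Δx)
   Δp_min = (1.055e-34 J·s) / (2 × 2.600e-11 m)
   Δp_min = 2.028e-24 kg·m/s

2. This momentum uncertainty corresponds to kinetic energy:
   KE ≈ (Δp)²/(2m) = (2.028e-24)²/(2 × 9.109e-31 kg)
   KE = 2.257e-18 J = 14.090 eV

Tighter localization requires more energy.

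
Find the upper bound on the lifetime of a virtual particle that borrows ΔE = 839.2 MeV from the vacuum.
3.922 × 10^-25 s

Using the energy-time uncertainty principle:
ΔEΔt ≥ ℏ/2

For a virtual particle borrowing energy ΔE, the maximum lifetime is:
Δt_max = ℏ/(2ΔE)

Converting energy:
ΔE = 839.2 MeV = 1.345e-10 J

Δt_max = (1.055e-34 J·s) / (2 × 1.345e-10 J)
Δt_max = 3.922e-25 s = 3.922 × 10^-25 s

Virtual particles with higher borrowed energy exist for shorter times.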